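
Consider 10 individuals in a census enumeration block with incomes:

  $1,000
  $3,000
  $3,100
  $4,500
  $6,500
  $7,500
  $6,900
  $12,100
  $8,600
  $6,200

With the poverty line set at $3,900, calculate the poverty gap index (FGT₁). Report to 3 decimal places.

0.118

Incomes under z: $1,000, $3,000, $3,100 (q = 3 of N = 10).
Relative gaps: (3900−1000)/3900 = 0.7436; (3900−3000)/3900 = 0.2308; (3900−3100)/3900 = 0.2051.
Sum of shortfalls = 1.179487; P₁ averages over all N: 1.179487 / 10 = 0.118.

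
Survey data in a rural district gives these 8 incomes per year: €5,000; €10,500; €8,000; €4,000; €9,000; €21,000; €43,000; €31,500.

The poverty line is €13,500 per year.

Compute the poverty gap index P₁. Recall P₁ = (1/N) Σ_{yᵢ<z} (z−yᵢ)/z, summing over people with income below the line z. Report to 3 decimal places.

Below z: €4,000, €5,000, €8,000, €9,000, €10,500 (q = 5 of N = 8).
Shortfall ratios: (13500−4000)/13500 = 0.7037; (13500−5000)/13500 = 0.6296; (13500−8000)/13500 = 0.4074; (13500−9000)/13500 = 0.3333; (13500−10500)/13500 = 0.2222.
Σ = 2.296296. Dividing by the full population N = 8 gives P₁ = 0.287.

0.287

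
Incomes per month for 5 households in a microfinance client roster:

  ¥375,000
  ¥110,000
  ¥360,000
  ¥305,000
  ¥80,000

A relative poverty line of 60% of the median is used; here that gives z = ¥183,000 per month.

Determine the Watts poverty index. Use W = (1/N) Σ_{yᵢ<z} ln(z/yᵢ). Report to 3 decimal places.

0.267

Below z: ¥80,000, ¥110,000 (q = 2 of N = 5).
Log gaps: ln(183000/80000) = 0.8275; ln(183000/110000) = 0.5090.
W = 1.336465 / 5 = 0.267.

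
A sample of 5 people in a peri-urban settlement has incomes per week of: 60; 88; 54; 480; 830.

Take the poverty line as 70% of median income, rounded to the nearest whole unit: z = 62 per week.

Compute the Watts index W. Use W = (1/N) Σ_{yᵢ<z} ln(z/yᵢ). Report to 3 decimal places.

0.034

Incomes under z: 54, 60 (q = 2 of N = 5).
Log gaps: ln(62/54) = 0.1382; ln(62/60) = 0.0328.
W = 0.170940 / 5 = 0.034.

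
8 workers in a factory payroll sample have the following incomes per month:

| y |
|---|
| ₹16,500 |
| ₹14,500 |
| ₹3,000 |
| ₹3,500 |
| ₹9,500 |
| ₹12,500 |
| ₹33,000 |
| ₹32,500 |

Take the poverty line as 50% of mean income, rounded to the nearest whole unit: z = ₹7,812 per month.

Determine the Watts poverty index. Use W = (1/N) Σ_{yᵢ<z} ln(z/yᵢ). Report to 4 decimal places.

Below z: ₹3,000, ₹3,500 (q = 2 of N = 8).
Log shortfalls: ln(7812/3000) = 0.9570; ln(7812/3500) = 0.8029.
W = 1.759947 / 8 = 0.2200.

0.2200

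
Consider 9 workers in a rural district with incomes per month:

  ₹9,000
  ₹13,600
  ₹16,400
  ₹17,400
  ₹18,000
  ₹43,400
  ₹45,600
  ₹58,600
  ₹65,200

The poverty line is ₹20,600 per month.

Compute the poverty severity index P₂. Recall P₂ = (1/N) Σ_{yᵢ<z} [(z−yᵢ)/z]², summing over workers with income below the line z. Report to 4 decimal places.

Below the line: ₹9,000, ₹13,600, ₹16,400, ₹17,400, ₹18,000 (q = 5 of N = 9).
Shortfall ratios: (20600−9000)/20600 = 0.5631; (20600−13600)/20600 = 0.3398; (20600−16400)/20600 = 0.2039; (20600−17400)/20600 = 0.1553; (20600−18000)/20600 = 0.1262.
Squared: 0.3171; 0.1155; 0.0416; 0.0241; 0.0159.
Sum = 0.514186; P₂ = 0.514186 / 9 = 0.0571.

0.0571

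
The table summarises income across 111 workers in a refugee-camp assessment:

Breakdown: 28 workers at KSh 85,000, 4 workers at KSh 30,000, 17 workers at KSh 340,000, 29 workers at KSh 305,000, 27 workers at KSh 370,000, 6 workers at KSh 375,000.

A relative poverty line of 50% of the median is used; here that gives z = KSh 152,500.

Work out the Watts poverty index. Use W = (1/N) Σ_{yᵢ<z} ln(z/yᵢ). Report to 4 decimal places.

0.2060

Poor units: 4×KSh 30,000, 28×KSh 85,000 (q = 32 of N = 111).
Log shortfalls: ln(152500/30000) = 1.6260 (×4); ln(152500/85000) = 0.5845 (×28).
W = 22.870242 / 111 = 0.2060.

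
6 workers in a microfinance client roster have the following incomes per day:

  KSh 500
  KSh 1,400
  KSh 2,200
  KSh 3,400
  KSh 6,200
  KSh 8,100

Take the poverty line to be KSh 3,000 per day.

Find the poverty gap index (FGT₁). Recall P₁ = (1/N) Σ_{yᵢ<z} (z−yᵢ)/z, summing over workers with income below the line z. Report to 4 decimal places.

0.2722

Below the line: KSh 500, KSh 1,400, KSh 2,200 (q = 3 of N = 6).
Shortfall ratios: (3000−500)/3000 = 0.8333; (3000−1400)/3000 = 0.5333; (3000−2200)/3000 = 0.2667.
Sum of shortfalls = 1.633333; P₁ averages over all N: 1.633333 / 6 = 0.2722.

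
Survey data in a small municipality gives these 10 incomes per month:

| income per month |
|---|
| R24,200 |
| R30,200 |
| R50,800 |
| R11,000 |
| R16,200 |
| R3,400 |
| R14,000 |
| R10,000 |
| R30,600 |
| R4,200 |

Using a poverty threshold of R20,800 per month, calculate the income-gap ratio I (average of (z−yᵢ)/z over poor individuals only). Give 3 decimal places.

Poor units: R3,400, R4,200, R10,000, R11,000, R14,000, R16,200 (q = 6 of N = 10).
Relative gaps: 0.8365, 0.7981, 0.5192, 0.4712, 0.3269, 0.2212; sum = 3.173077.
The income-gap ratio divides by q (the poor only): 3.173077 / 6 = 0.529.

0.529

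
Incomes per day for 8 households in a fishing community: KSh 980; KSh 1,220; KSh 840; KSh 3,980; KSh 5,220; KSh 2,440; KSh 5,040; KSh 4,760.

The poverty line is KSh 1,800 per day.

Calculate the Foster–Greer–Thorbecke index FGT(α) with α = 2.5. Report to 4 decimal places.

0.0508

Below z: KSh 840, KSh 980, KSh 1,220 (q = 3 of N = 8).
Relative gaps: (1800−840)/1800 = 0.5333; (1800−980)/1800 = 0.4556; (1800−1220)/1800 = 0.3222.
Raised to α = 2.5: 0.20773; 0.14007; 0.05894.
Sum = 0.406739; FGT(2.5) = 0.406739 / 8 = 0.0508.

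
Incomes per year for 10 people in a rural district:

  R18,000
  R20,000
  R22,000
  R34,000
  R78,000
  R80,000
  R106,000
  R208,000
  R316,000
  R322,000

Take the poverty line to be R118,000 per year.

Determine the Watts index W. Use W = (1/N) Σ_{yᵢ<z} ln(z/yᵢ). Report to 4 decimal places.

Incomes under z: R18,000, R20,000, R22,000, R34,000, R78,000, R80,000, R106,000 (q = 7 of N = 10).
ln(z/y) terms: ln(118000/18000) = 1.8803; ln(118000/20000) = 1.7750; ln(118000/22000) = 1.6796; ln(118000/34000) = 1.2443; ln(118000/78000) = 0.4140; ln(118000/80000) = 0.3887; ln(118000/106000) = 0.1072.
W = 7.489111 / 10 = 0.7489.

0.7489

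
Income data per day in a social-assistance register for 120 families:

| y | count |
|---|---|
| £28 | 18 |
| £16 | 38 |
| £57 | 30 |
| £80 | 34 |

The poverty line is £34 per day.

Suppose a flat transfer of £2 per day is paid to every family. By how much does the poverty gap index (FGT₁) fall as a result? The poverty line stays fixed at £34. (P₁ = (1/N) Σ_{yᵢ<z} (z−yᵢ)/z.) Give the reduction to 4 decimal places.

Before: below the line — 38×£16, 18×£28; poverty gap index (FGT₁) = 0.194118.
After the £2 transfer: below the line — 38×£18, 18×£30; poverty gap index (FGT₁) = 0.166667.
Reduction = 0.194118 − 0.166667 = 0.0275.

0.0275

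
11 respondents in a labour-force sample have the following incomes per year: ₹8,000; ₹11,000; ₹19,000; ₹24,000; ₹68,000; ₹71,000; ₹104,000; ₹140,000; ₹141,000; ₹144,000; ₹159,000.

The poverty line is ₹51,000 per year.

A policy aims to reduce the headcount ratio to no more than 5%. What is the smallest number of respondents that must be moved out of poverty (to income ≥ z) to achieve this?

4

Currently q = 4 of N = 11 are below the line (H = 0.364).
A headcount ratio of at most 5% allows at most ⌊0.05 × 11⌋ = 0 poor respondents.
So at least 4 − 0 = 4 must be lifted.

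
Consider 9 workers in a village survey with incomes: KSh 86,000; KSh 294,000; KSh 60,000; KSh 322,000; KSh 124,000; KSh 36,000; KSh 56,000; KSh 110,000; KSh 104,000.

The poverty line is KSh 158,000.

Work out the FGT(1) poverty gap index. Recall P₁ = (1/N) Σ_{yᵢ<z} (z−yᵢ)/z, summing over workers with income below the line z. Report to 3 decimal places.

0.373

Below the line: KSh 36,000, KSh 56,000, KSh 60,000, KSh 86,000, KSh 104,000, KSh 110,000, KSh 124,000 (q = 7 of N = 9).
Normalized shortfalls: (158000−36000)/158000 = 0.7722; (158000−56000)/158000 = 0.6456; (158000−60000)/158000 = 0.6203; (158000−86000)/158000 = 0.4557; (158000−104000)/158000 = 0.3418; (158000−110000)/158000 = 0.3038; (158000−124000)/158000 = 0.2152.
Sum of shortfalls = 3.354430; P₁ averages over all N: 3.354430 / 9 = 0.373.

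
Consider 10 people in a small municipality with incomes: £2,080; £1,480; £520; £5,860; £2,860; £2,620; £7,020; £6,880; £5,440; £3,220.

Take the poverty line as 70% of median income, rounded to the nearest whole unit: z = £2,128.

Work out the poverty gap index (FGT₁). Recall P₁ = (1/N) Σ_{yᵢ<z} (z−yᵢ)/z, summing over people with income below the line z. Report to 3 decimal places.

Below z: £520, £1,480, £2,080 (q = 3 of N = 10).
Normalized shortfalls: (2128−520)/2128 = 0.7556; (2128−1480)/2128 = 0.3045; (2128−2080)/2128 = 0.0226.
Sum of shortfalls = 1.082707; P₁ averages over all N: 1.082707 / 10 = 0.108.

0.108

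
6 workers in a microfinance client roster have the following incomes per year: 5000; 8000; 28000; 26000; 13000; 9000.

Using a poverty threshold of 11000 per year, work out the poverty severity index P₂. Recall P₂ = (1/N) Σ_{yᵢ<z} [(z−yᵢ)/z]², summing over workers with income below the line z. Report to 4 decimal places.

0.0675

Incomes under z: 5000, 8000, 9000 (q = 3 of N = 6).
Normalized shortfalls: (11000−5000)/11000 = 0.5455; (11000−8000)/11000 = 0.2727; (11000−9000)/11000 = 0.1818.
Squared: 0.2975; 0.0744; 0.0331.
Sum = 0.404959; P₂ = 0.404959 / 6 = 0.0675.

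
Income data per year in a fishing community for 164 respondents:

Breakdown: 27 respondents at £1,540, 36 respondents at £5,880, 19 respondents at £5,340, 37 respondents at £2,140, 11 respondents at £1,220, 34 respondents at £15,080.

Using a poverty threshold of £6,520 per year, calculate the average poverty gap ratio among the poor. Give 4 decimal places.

0.4723

Poor units: 11×£1,220, 27×£1,540, 37×£2,140, 19×£5,340, 36×£5,880 (q = 130 of N = 164).
Shortfall ratios (z−y)/z: 0.8129 (×11), 0.7638 (×27), 0.6718 (×37), 0.1810 (×19), 0.0982 (×36); sum = 61.392638.
I averages over the q = 130 poor units only: 61.392638 / 130 = 0.4723.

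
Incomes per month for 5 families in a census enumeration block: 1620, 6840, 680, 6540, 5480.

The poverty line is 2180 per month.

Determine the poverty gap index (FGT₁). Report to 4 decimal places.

0.1890

Incomes under z: 680, 1620 (q = 2 of N = 5).
Normalized shortfalls: (2180−680)/2180 = 0.6881; (2180−1620)/2180 = 0.2569.
Σ = 0.944954. Dividing by the full population N = 5 gives P₁ = 0.1890.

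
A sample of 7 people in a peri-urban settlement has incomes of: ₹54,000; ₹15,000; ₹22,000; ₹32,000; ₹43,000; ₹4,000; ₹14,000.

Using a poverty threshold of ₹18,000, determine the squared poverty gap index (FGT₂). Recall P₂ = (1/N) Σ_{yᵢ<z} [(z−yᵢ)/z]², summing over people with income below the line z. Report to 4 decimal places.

0.0974

Poor units: ₹4,000, ₹14,000, ₹15,000 (q = 3 of N = 7).
Shortfall ratios: (18000−4000)/18000 = 0.7778; (18000−14000)/18000 = 0.2222; (18000−15000)/18000 = 0.1667.
Squared: 0.6049; 0.0494; 0.0278.
Sum = 0.682099; P₂ = 0.682099 / 7 = 0.0974.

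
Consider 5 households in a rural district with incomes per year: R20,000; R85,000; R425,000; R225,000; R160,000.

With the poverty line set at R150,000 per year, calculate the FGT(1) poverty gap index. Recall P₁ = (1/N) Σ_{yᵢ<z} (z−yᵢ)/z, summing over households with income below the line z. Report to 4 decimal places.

0.2600

Below z: R20,000, R85,000 (q = 2 of N = 5).
Gap ratios (z−y)/z: (150000−20000)/150000 = 0.8667; (150000−85000)/150000 = 0.4333.
Σ = 1.300000. Dividing by the full population N = 5 gives P₁ = 0.2600.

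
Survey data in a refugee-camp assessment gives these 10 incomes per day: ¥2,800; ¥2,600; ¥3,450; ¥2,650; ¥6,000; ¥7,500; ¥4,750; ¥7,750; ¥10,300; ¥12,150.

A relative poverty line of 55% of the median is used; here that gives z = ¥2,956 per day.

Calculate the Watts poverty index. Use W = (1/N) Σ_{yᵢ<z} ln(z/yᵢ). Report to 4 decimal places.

Incomes under z: ¥2,600, ¥2,650, ¥2,800 (q = 3 of N = 10).
ln(z/y) terms: ln(2956/2600) = 0.1283; ln(2956/2650) = 0.1093; ln(2956/2800) = 0.0542.
W = 0.291821 / 10 = 0.0292.

0.0292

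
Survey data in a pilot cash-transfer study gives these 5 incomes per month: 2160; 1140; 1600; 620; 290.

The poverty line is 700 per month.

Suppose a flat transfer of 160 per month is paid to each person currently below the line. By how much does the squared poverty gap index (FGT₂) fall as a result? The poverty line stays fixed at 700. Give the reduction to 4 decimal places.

Before: below the line — 290, 620; squared poverty gap index (FGT₂) = 0.071224.
After the 160 transfer: below the line — 450; squared poverty gap index (FGT₂) = 0.025510.
Reduction = 0.071224 − 0.025510 = 0.0457.

0.0457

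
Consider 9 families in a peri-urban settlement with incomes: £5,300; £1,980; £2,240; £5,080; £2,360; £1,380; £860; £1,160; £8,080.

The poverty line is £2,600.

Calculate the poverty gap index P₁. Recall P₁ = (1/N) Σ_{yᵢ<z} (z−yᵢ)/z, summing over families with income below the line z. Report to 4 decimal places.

Below the line: £860, £1,160, £1,380, £1,980, £2,240, £2,360 (q = 6 of N = 9).
Gap ratios (z−y)/z: (2600−860)/2600 = 0.6692; (2600−1160)/2600 = 0.5538; (2600−1380)/2600 = 0.4692; (2600−1980)/2600 = 0.2385; (2600−2240)/2600 = 0.1385; (2600−2360)/2600 = 0.0923.
Σ = 2.161538. Dividing by the full population N = 9 gives P₁ = 0.2402.

0.2402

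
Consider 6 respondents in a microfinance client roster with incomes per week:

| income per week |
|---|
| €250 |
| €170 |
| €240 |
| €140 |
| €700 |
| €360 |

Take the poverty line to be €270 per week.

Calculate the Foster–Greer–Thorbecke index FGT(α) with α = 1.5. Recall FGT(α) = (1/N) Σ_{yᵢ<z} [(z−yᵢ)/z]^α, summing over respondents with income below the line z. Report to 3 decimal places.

0.103

Below the line: €140, €170, €240, €250 (q = 4 of N = 6).
Relative gaps: (270−140)/270 = 0.4815; (270−170)/270 = 0.3704; (270−240)/270 = 0.1111; (270−250)/270 = 0.0741.
Raised to α = 1.5: 0.33409; 0.22540; 0.03704; 0.02016.
Sum = 0.616692; FGT(1.5) = 0.616692 / 6 = 0.103.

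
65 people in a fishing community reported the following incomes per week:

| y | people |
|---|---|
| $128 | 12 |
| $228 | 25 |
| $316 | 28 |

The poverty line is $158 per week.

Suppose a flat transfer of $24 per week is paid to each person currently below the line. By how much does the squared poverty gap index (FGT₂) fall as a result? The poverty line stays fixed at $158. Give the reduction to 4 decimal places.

0.0064

Before: below the line — 12×$128; squared poverty gap index (FGT₂) = 0.006656.
After the $24 transfer: below the line — 12×$152; squared poverty gap index (FGT₂) = 0.000266.
Reduction = 0.006656 − 0.000266 = 0.0064.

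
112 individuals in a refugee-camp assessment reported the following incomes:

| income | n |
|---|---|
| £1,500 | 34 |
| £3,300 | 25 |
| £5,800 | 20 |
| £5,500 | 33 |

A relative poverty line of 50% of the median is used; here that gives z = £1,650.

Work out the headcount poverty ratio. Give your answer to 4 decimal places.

34 of the 112 individuals have income below £1,650.
H = 34/112 = 0.3036.

0.3036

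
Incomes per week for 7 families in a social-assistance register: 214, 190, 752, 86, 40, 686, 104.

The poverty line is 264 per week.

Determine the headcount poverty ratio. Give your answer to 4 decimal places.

5 of the 7 families have income below 264.
H = 5/7 = 0.7143.

0.7143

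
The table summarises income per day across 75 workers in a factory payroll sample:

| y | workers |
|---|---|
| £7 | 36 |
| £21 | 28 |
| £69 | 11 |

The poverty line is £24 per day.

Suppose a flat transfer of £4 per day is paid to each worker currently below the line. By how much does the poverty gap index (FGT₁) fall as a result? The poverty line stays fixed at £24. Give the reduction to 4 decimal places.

Before: below the line — 36×£7, 28×£21; poverty gap index (FGT₁) = 0.386667.
After the £4 transfer: below the line — 36×£11; poverty gap index (FGT₁) = 0.260000.
Reduction = 0.386667 − 0.260000 = 0.1267.

0.1267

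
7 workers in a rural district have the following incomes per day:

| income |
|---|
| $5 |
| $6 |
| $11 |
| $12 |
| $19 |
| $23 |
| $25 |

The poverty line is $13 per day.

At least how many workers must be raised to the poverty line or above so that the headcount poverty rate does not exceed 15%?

Currently q = 4 of N = 7 are below the line (H = 0.571).
A headcount ratio of at most 15% allows at most ⌊0.15 × 7⌋ = 1 poor workers.
So at least 4 − 1 = 3 must be lifted.

3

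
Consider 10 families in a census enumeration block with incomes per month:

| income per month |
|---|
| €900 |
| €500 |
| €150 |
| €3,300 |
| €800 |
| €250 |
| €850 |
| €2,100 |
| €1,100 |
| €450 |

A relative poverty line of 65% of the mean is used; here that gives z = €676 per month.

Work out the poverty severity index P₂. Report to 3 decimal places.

Below z: €150, €250, €450, €500 (q = 4 of N = 10).
Normalized shortfalls: (676−150)/676 = 0.7781; (676−250)/676 = 0.6302; (676−450)/676 = 0.3343; (676−500)/676 = 0.2604.
Squared: 0.6054; 0.3971; 0.1118; 0.0678.
Sum = 1.182128; P₂ = 1.182128 / 10 = 0.118.

0.118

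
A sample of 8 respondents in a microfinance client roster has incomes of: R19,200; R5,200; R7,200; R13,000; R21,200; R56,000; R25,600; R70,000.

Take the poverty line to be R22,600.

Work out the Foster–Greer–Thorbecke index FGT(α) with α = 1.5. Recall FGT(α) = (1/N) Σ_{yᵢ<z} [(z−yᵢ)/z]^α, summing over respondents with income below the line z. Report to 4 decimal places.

0.1986

Below z: R5,200, R7,200, R13,000, R19,200, R21,200 (q = 5 of N = 8).
Gap ratios (z−y)/z: (22600−5200)/22600 = 0.7699; (22600−7200)/22600 = 0.6814; (22600−13000)/22600 = 0.4248; (22600−19200)/22600 = 0.1504; (22600−21200)/22600 = 0.0619.
Raised to α = 1.5: 0.67556; 0.56249; 0.27685; 0.05835; 0.01542.
Sum = 1.588670; FGT(1.5) = 1.588670 / 8 = 0.1986.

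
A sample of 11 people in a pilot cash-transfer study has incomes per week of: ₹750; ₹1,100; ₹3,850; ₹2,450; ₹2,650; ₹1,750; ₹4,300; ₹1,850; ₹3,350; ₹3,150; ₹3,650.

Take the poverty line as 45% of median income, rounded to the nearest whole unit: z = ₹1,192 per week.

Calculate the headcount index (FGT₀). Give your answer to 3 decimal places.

2 of the 11 people have income below ₹1,192.
H = 2/11 = 0.182.

0.182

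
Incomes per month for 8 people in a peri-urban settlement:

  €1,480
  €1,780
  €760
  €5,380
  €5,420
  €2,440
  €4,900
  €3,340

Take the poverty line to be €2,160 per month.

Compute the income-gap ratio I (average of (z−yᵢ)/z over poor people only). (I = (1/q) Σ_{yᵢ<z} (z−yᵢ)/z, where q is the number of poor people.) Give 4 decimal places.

0.3796

Incomes under z: €760, €1,480, €1,780 (q = 3 of N = 8).
Shortfall ratios (z−y)/z: 0.6481, 0.3148, 0.1759; sum = 1.138889.
I averages over the q = 3 poor units only: 1.138889 / 3 = 0.3796.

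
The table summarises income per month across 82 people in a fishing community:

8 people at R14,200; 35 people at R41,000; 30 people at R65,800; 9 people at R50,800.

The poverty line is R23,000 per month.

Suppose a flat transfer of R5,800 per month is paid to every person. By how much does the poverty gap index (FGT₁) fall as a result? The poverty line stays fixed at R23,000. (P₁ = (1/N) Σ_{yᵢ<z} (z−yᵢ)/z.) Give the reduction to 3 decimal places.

Before: below the line — 8×R14,200; poverty gap index (FGT₁) = 0.03733.
After the R5,800 transfer: below the line — 8×R20,000; poverty gap index (FGT₁) = 0.01273.
Reduction = 0.03733 − 0.01273 = 0.025.

0.025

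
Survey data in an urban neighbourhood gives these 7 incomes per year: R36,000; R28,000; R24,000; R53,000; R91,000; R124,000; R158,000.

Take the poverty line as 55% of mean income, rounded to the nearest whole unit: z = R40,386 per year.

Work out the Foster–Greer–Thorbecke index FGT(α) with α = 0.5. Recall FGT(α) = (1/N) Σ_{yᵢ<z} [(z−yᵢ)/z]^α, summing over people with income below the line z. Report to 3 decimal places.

Poor units: R24,000, R28,000, R36,000 (q = 3 of N = 7).
Shortfall ratios: (40386−24000)/40386 = 0.4057; (40386−28000)/40386 = 0.3067; (40386−36000)/40386 = 0.1086.
Raised to α = 0.5: 0.63697; 0.55380; 0.32955.
Sum = 1.520318; FGT(0.5) = 1.520318 / 7 = 0.217.

0.217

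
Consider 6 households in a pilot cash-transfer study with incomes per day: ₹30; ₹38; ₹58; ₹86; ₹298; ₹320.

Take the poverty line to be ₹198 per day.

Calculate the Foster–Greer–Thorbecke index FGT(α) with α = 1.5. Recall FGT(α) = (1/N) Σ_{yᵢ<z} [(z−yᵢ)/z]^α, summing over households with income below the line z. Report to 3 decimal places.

Below the line: ₹30, ₹38, ₹58, ₹86 (q = 4 of N = 6).
Normalized shortfalls: (198−30)/198 = 0.8485; (198−38)/198 = 0.8081; (198−58)/198 = 0.7071; (198−86)/198 = 0.5657.
Raised to α = 1.5: 0.78157; 0.72641; 0.59456; 0.42543.
Sum = 2.527967; FGT(1.5) = 2.527967 / 6 = 0.421.

0.421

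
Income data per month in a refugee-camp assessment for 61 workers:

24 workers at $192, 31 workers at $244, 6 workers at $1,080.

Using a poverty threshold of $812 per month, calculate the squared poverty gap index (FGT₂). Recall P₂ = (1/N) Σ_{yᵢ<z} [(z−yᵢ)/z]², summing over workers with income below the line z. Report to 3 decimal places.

0.478

Incomes under z: 24×$192, 31×$244 (q = 55 of N = 61).
Normalized shortfalls: (812−192)/812 = 0.7635 (×24); (812−244)/812 = 0.6995 (×31).
Squared: 0.5830 (×24); 0.4893 (×31).
Sum = 29.160717; P₂ = 29.160717 / 61 = 0.478.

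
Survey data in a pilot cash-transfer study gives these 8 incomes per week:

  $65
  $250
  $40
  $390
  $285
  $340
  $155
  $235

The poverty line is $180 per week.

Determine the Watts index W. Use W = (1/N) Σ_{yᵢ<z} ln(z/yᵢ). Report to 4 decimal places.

0.3340

Below z: $40, $65, $155 (q = 3 of N = 8).
Log shortfalls: ln(180/40) = 1.5041; ln(180/65) = 1.0186; ln(180/155) = 0.1495.
W = 2.672179 / 8 = 0.3340.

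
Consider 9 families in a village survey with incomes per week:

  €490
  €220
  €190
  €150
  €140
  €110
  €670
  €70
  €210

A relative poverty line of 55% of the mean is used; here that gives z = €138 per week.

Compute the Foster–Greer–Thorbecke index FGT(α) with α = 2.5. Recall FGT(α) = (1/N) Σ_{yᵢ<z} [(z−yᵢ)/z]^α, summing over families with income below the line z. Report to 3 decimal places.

0.021

Poor units: €70, €110 (q = 2 of N = 9).
Gap ratios (z−y)/z: (138−70)/138 = 0.4928; (138−110)/138 = 0.2029.
Raised to α = 2.5: 0.17044; 0.01854.
Sum = 0.188985; FGT(2.5) = 0.188985 / 9 = 0.021.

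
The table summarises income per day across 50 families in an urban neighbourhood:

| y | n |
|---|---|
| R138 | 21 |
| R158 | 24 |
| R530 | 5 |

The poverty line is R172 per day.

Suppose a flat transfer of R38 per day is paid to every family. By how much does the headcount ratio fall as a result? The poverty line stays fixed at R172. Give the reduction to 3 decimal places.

Before: below the line — 21×R138, 24×R158; headcount ratio = 0.90000.
After the R38 transfer: below the line — none; headcount ratio = 0.00000.
Reduction = 0.90000 − 0.00000 = 0.900.

0.900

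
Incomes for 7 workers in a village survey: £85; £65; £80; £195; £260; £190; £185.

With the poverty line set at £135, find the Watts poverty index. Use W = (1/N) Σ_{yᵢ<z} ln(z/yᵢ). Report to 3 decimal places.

0.245

Poor units: £65, £80, £85 (q = 3 of N = 7).
Log gaps: ln(135/65) = 0.7309; ln(135/80) = 0.5232; ln(135/85) = 0.4626.
W = 1.716759 / 7 = 0.245.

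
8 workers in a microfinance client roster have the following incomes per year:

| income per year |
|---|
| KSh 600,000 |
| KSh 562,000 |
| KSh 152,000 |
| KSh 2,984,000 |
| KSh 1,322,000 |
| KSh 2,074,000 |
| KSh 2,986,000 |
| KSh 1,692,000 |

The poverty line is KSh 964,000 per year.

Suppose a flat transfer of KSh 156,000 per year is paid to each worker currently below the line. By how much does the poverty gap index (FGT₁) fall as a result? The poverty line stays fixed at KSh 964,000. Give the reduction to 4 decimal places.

0.0607

Before: below the line — KSh 152,000, KSh 562,000, KSh 600,000; poverty gap index (FGT₁) = 0.204616.
After the KSh 156,000 transfer: below the line — KSh 308,000, KSh 718,000, KSh 756,000; poverty gap index (FGT₁) = 0.143932.
Reduction = 0.204616 − 0.143932 = 0.0607.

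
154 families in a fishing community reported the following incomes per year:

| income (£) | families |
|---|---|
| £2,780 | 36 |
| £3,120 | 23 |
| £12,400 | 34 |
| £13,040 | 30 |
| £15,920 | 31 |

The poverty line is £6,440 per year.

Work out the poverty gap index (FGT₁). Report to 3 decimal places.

0.210

Below z: 36×£2,780, 23×£3,120 (q = 59 of N = 154).
Normalized shortfalls: (6440−2780)/6440 = 0.5683 (×36); (6440−3120)/6440 = 0.5155 (×23).
Sum of shortfalls = 32.316770; P₁ averages over all N: 32.316770 / 154 = 0.210.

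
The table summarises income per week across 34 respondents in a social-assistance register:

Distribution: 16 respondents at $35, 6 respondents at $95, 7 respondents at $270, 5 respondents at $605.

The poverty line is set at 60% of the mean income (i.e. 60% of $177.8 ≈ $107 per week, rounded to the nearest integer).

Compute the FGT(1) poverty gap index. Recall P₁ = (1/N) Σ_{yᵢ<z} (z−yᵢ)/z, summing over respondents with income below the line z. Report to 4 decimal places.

Below the line: 16×$35, 6×$95 (q = 22 of N = 34).
Shortfall ratios: (107−35)/107 = 0.6729 (×16); (107−95)/107 = 0.1121 (×6).
Sum of shortfalls = 11.439252; P₁ averages over all N: 11.439252 / 34 = 0.3364.

0.3364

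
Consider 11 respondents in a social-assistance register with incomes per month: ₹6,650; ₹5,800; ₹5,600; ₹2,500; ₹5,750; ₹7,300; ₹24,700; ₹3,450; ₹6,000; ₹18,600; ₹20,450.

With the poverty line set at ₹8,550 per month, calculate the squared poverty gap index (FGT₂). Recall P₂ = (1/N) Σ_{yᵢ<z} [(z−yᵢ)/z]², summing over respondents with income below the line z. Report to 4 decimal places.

Poor units: ₹2,500, ₹3,450, ₹5,600, ₹5,750, ₹5,800, ₹6,000, ₹6,650, ₹7,300 (q = 8 of N = 11).
Shortfall ratios: (8550−2500)/8550 = 0.7076; (8550−3450)/8550 = 0.5965; (8550−5600)/8550 = 0.3450; (8550−5750)/8550 = 0.3275; (8550−5800)/8550 = 0.3216; (8550−6000)/8550 = 0.2982; (8550−6650)/8550 = 0.2222; (8550−7300)/8550 = 0.1462.
Squared: 0.5007; 0.3558; 0.1190; 0.1072; 0.1035; 0.0890; 0.0494; 0.0214.
Sum = 1.345953; P₂ = 1.345953 / 11 = 0.1224.

0.1224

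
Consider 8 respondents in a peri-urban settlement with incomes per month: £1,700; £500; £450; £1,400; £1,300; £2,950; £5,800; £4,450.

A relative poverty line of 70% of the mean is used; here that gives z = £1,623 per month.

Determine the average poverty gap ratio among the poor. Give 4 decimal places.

Below the line: £450, £500, £1,300, £1,400 (q = 4 of N = 8).
Shortfall ratios (z−y)/z: 0.7227, 0.6919, 0.1990, 0.1374; sum = 1.751078.
I averages over the q = 4 poor units only: 1.751078 / 4 = 0.4378.

0.4378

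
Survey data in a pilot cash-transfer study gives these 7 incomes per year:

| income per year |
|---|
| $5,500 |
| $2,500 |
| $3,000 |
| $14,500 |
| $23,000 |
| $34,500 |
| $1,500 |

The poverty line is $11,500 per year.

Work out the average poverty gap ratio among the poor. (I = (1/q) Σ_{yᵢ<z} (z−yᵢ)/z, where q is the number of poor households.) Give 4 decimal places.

Below the line: $1,500, $2,500, $3,000, $5,500 (q = 4 of N = 7).
Shortfall ratios (z−y)/z: 0.8696, 0.7826, 0.7391, 0.5217; sum = 2.913043.
The income-gap ratio divides by q (the poor only): 2.913043 / 4 = 0.7283.

0.7283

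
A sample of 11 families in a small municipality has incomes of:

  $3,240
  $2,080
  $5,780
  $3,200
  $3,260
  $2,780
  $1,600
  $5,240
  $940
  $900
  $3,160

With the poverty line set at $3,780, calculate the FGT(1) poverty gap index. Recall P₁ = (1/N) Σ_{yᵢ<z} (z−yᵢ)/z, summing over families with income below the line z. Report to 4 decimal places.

0.3093

Incomes under z: $900, $940, $1,600, $2,080, $2,780, $3,160, $3,200, $3,240, $3,260 (q = 9 of N = 11).
Normalized shortfalls: (3780−900)/3780 = 0.7619; (3780−940)/3780 = 0.7513; (3780−1600)/3780 = 0.5767; (3780−2080)/3780 = 0.4497; (3780−2780)/3780 = 0.2646; (3780−3160)/3780 = 0.1640; (3780−3200)/3780 = 0.1534; (3780−3240)/3780 = 0.1429; (3780−3260)/3780 = 0.1376.
Σ = 3.402116. Dividing by the full population N = 11 gives P₁ = 0.3093.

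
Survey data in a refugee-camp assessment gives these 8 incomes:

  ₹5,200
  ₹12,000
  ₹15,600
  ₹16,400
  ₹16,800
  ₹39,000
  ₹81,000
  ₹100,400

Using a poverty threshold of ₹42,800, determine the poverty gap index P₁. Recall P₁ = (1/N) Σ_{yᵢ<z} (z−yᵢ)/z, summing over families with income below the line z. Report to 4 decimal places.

0.4433

Below z: ₹5,200, ₹12,000, ₹15,600, ₹16,400, ₹16,800, ₹39,000 (q = 6 of N = 8).
Relative gaps: (42800−5200)/42800 = 0.8785; (42800−12000)/42800 = 0.7196; (42800−15600)/42800 = 0.6355; (42800−16400)/42800 = 0.6168; (42800−16800)/42800 = 0.6075; (42800−39000)/42800 = 0.0888.
Σ = 3.546729. Dividing by the full population N = 8 gives P₁ = 0.4433.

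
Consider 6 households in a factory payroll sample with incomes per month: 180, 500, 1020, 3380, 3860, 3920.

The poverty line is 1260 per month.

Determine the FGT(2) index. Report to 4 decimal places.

0.1891

Poor units: 180, 500, 1020 (q = 3 of N = 6).
Normalized shortfalls: (1260−180)/1260 = 0.8571; (1260−500)/1260 = 0.6032; (1260−1020)/1260 = 0.1905.
Squared: 0.7347; 0.3638; 0.0363.
Sum = 1.134795; P₂ = 1.134795 / 6 = 0.1891.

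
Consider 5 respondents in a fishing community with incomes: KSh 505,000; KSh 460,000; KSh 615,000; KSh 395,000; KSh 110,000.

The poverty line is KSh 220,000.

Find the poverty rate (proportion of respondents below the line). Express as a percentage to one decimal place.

20.0%

1 of the 5 respondents have income below KSh 220,000.
H = 1/5 = 20.0%.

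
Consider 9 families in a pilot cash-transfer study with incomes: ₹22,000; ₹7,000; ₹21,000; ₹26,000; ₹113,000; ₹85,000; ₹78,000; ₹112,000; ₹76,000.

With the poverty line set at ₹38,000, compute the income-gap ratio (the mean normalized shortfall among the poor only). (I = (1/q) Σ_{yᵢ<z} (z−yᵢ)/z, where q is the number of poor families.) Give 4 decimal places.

0.5000

Poor units: ₹7,000, ₹21,000, ₹22,000, ₹26,000 (q = 4 of N = 9).
Shortfall ratios (z−y)/z: 0.8158, 0.4474, 0.4211, 0.3158; sum = 2.000000.
I averages over the q = 4 poor units only: 2.000000 / 4 = 0.5000.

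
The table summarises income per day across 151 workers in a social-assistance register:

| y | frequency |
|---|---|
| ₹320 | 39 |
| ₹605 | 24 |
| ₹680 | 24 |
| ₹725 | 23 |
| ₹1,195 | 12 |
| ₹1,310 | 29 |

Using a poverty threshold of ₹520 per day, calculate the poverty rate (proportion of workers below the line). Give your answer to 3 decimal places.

0.258

39 of the 151 workers have income below ₹520.
H = 39/151 = 0.258.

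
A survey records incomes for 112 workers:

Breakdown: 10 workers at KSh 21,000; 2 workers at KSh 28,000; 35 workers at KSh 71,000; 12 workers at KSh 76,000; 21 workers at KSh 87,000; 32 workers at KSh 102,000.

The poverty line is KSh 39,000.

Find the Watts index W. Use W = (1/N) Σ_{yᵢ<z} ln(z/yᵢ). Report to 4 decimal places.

Below the line: 10×KSh 21,000, 2×KSh 28,000 (q = 12 of N = 112).
ln(z/y) terms: ln(39000/21000) = 0.6190 (×10); ln(39000/28000) = 0.3314 (×2).
W = 6.853106 / 112 = 0.0612.

0.0612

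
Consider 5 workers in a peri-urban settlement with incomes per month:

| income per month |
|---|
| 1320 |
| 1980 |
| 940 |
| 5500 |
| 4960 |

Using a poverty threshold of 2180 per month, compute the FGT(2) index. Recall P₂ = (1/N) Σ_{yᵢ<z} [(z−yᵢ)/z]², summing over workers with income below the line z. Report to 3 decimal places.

0.098

Below the line: 940, 1320, 1980 (q = 3 of N = 5).
Gap ratios (z−y)/z: (2180−940)/2180 = 0.5688; (2180−1320)/2180 = 0.3945; (2180−1980)/2180 = 0.0917.
Squared: 0.3235; 0.1556; 0.0084.
Sum = 0.487585; P₂ = 0.487585 / 5 = 0.098.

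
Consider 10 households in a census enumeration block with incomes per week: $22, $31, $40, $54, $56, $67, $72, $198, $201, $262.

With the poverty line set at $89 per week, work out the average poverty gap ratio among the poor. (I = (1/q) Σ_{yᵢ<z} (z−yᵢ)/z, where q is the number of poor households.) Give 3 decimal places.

Incomes under z: $22, $31, $40, $54, $56, $67, $72 (q = 7 of N = 10).
Shortfall ratios (z−y)/z: 0.7528, 0.6517, 0.5506, 0.3933, 0.3708, 0.2472, 0.1910; sum = 3.157303.
The income-gap ratio divides by q (the poor only): 3.157303 / 7 = 0.451.

0.451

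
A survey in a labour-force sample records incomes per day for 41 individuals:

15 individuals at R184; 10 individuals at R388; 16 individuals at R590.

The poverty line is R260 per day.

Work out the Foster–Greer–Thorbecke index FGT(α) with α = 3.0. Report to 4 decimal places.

Incomes under z: 15×R184 (q = 15 of N = 41).
Gap ratios (z−y)/z: (260−184)/260 = 0.2923 (×15).
Raised to α = 3.0: 0.02498 (×15).
Sum = 0.374638; FGT(3.0) = 0.374638 / 41 = 0.0091.

0.0091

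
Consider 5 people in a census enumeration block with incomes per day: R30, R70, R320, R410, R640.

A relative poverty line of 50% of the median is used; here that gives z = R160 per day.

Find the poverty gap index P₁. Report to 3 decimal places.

Poor units: R30, R70 (q = 2 of N = 5).
Normalized shortfalls: (160−30)/160 = 0.8125; (160−70)/160 = 0.5625.
Sum of shortfalls = 1.375000; P₁ averages over all N: 1.375000 / 5 = 0.275.

0.275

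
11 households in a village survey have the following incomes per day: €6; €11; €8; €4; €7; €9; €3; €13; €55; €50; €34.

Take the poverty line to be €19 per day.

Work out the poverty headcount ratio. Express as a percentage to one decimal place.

72.7%

8 of the 11 households have income below €19.
H = 8/11 = 72.7%.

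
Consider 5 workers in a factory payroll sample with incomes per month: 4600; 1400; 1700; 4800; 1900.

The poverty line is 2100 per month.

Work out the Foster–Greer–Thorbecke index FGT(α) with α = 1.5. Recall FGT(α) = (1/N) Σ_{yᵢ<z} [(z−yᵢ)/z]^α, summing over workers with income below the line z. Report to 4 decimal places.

0.0610

Below the line: 1400, 1700, 1900 (q = 3 of N = 5).
Shortfall ratios: (2100−1400)/2100 = 0.3333; (2100−1700)/2100 = 0.1905; (2100−1900)/2100 = 0.0952.
Raised to α = 1.5: 0.19245; 0.08313; 0.02939.
Sum = 0.304972; FGT(1.5) = 0.304972 / 5 = 0.0610.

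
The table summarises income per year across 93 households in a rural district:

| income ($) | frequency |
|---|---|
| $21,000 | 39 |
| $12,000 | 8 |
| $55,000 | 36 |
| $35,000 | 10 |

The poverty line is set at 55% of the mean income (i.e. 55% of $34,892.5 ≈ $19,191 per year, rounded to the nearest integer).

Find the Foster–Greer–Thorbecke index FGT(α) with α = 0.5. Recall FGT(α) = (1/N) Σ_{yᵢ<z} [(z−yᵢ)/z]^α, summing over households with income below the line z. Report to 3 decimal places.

Poor units: 8×$12,000 (q = 8 of N = 93).
Relative gaps: (19191−12000)/19191 = 0.3747 (×8).
Raised to α = 0.5: 0.61213 (×8).
Sum = 4.897065; FGT(0.5) = 4.897065 / 93 = 0.053.

0.053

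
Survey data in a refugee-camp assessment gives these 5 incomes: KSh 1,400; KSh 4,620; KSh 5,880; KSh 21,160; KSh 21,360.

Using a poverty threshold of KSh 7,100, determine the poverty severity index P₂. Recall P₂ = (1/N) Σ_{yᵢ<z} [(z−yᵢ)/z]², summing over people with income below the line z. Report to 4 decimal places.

Incomes under z: KSh 1,400, KSh 4,620, KSh 5,880 (q = 3 of N = 5).
Shortfall ratios: (7100−1400)/7100 = 0.8028; (7100−4620)/7100 = 0.3493; (7100−5880)/7100 = 0.1718.
Squared: 0.6445; 0.1220; 0.0295.
Sum = 0.796048; P₂ = 0.796048 / 5 = 0.1592.

0.1592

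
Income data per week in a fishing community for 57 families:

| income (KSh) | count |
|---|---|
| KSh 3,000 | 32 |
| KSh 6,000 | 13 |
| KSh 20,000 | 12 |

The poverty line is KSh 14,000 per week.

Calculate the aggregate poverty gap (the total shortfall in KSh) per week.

KSh 456,000

Below z: 32×KSh 3,000, 13×KSh 6,000 (q = 45 of N = 57).
Individual gaps: 32×(14000−3000) = 352000; 13×(14000−6000) = 104000.
Aggregate gap = KSh 456,000.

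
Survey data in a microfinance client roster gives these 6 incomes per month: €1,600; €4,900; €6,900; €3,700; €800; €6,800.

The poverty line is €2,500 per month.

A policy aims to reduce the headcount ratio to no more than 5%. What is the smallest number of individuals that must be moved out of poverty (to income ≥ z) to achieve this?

2

Currently q = 2 of N = 6 are below the line (H = 0.333).
A headcount ratio of at most 5% allows at most ⌊0.05 × 6⌋ = 0 poor individuals.
So at least 2 − 0 = 2 must be lifted.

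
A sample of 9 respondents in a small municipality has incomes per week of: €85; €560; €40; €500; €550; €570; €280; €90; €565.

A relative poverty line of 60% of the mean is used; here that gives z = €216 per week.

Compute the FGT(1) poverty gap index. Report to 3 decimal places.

0.223

Below the line: €40, €85, €90 (q = 3 of N = 9).
Normalized shortfalls: (216−40)/216 = 0.8148; (216−85)/216 = 0.6065; (216−90)/216 = 0.5833.
Sum of shortfalls = 2.004630; P₁ averages over all N: 2.004630 / 9 = 0.223.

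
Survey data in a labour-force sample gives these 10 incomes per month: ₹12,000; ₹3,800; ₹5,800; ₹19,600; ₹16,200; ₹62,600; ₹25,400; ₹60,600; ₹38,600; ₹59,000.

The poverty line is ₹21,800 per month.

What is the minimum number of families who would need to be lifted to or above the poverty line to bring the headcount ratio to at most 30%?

2

5 of the 10 families are poor, so H = 5/10 = 0.500.
A headcount ratio of at most 30% allows at most ⌊0.30 × 10⌋ = 3 poor families.
So at least 5 − 3 = 2 must be lifted.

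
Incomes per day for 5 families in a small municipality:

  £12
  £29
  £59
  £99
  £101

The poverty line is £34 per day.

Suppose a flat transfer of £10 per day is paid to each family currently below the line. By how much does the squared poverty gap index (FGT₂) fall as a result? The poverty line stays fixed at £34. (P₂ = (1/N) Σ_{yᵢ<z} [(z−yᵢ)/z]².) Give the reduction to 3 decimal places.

Before: below the line — £12, £29; squared poverty gap index (FGT₂) = 0.08806.
After the £10 transfer: below the line — £22; squared poverty gap index (FGT₂) = 0.02491.
Reduction = 0.08806 − 0.02491 = 0.063.

0.063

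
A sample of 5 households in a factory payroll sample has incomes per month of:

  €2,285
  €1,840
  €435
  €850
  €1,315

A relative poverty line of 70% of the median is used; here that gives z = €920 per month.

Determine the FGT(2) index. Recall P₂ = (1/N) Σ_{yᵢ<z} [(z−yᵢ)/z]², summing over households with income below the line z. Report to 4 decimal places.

0.0567

Incomes under z: €435, €850 (q = 2 of N = 5).
Normalized shortfalls: (920−435)/920 = 0.5272; (920−850)/920 = 0.0761.
Squared: 0.2779; 0.0058.
Sum = 0.283702; P₂ = 0.283702 / 5 = 0.0567.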